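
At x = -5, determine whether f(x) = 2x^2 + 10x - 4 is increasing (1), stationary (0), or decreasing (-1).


Compute f'(x) to determine behavior:
f'(x) = 4x + 10
f'(-5) = 4 * (-5) + 10
= -20 + 10
= -10
Since f'(-5) < 0, the function is decreasing (-1)

-1


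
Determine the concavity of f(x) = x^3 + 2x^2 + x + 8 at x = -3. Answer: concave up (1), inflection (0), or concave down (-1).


Concavity is determined by the sign of f''(x).
f(x) = x^3 + 2x^2 + x + 8
f'(x) = 3x^2 + 4x + 1
f''(x) = 6x + 4
f''(-3) = 6 * (-3) + 4
= -18 + 4
= -14
Since f''(-3) < 0, the function is concave down (-1)

-1


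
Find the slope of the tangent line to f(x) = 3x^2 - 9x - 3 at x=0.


The slope of the tangent line equals f'(x) at the point.
f(x) = 3x^2 - 9x - 3
f'(x) = 6x - 9
At x = 0:
f'(0) = 6 * 0 - 9
= 0 - 9
= -9

-9


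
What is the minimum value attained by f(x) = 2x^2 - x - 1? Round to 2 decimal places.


For a quadratic f(x) = ax^2 + bx + c with a > 0, the minimum is at the vertex.
Vertex x-coordinate: x = -b/(2a)
x = -(-1) / (2 * 2)
x = 1/4
Substitute back to find the minimum value:
f(1/4) = 2 * (1/4)^2 - 1 * (1/4) - 1
= 1/8 - 1/4 - 1
= -9/8 ≈ -1.13

-1.13


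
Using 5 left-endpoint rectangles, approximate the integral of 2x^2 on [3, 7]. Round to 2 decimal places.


Left Riemann sum uses left endpoints of each subinterval.
Interval: [3, 7], n = 5
dx = (7 - 3) / 5 = 4/5
Left endpoints: [3, 19/5, 23/5, 27/5, 31/5]
f values: [18, 722/25, 1058/25, 1458/25, 1922/25]
Sum = dx * (sum of f values)
= 4/5 * 1122/5
= 4488/25 = 179.52

179.52


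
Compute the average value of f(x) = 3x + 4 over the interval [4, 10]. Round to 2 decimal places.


Average value = 1/(b-a) * integral from a to b of f(x) dx
First compute the integral of 3x + 4:
F(x) = (3/2)x^2 + 4x
F(10) = 3/2 * 100 + 4 * 10 = 190
F(4) = 3/2 * 16 + 4 * 4 = 40
Integral = 190 - 40 = 150
Average = 150 / (10 - 4) = 150 / 6
= 25 = 25.00

25.00


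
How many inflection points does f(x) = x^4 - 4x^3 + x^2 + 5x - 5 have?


Inflection points occur where f''(x) = 0 and concavity changes.
f(x) = x^4 - 4x^3 + x^2 + 5x - 5
f'(x) = 4x^3 - 12x^2 + 2x + 5
f''(x) = 12x^2 - 24x + 2
This is a quadratic in x. Use the discriminant to count real roots.
Discriminant = (-24)^2 - 4 * 12 * 2
= 576 - 96
= 480
Since discriminant > 0, f''(x) = 0 has 2 distinct real solutions.
A quadratic with two distinct real roots changes sign at each root, so concavity changes at both.
Number of inflection points: 2

2


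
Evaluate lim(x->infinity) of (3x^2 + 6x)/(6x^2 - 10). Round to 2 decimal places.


For limits at infinity with equal-degree polynomials,
we compare leading coefficients.
Numerator leading term: 3x^2
Denominator leading term: 6x^2
Divide both by x^2:
lim = (3 + 6/x) / (6 - 10/x^2)
As x -> infinity, the 1/x and 1/x^2 terms vanish:
= 3/6 = 1/2 = 0.50

0.50


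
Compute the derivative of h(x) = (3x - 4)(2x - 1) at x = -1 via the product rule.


Let u(x) = 3x - 4 and v(x) = 2x - 1
u'(x) = 3
v'(x) = 2
Product rule: h'(x) = u'(x)*v(x) + u(x)*v'(x)
= 3 * (2x - 1) + (3x - 4) * 2
At x = -1:
u(-1) = 3 * (-1) - 4 = -7
v(-1) = 2 * (-1) - 1 = -3
h'(-1) = 3 * (-3) + (-7) * 2
= -9 - 14
= -23

-23


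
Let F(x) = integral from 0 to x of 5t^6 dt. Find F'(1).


By the Fundamental Theorem of Calculus (Part 1):
If F(x) = integral from 0 to x of f(t) dt, then F'(x) = f(x)
Here f(t) = 5t^6
So F'(x) = 5x^6
Evaluate at x = 1:
F'(1) = 5 * 1^6
= 5 * 1
= 5

5


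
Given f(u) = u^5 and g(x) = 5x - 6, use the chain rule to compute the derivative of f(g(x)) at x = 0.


Using the chain rule: (f(g(x)))' = f'(g(x)) * g'(x)
First, find g(0):
g(0) = 5 * 0 - 6 = -6
Next, f'(u) = 5u^4
And g'(x) = 5
So f'(g(0)) * g'(0)
= 5 * (-6)^4 * 5
= 5 * 1296 * 5
= 32400

32400


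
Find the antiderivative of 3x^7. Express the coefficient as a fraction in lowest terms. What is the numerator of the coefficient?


Apply the power rule for integration:
integral of ax^n dx = a/(n+1) * x^(n+1) + C
integral of 3x^7 dx
= 3/8 * x^8 + C
The coefficient in lowest terms is 3/8, and its numerator is 3

3


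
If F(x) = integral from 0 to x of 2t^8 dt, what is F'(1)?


By the Fundamental Theorem of Calculus (Part 1):
If F(x) = integral from 0 to x of f(t) dt, then F'(x) = f(x)
Here f(t) = 2t^8
So F'(x) = 2x^8
Evaluate at x = 1:
F'(1) = 2 * 1^8
= 2 * 1
= 2

2


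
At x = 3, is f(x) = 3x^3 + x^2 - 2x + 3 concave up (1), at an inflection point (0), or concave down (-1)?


Concavity is determined by the sign of f''(x).
f(x) = 3x^3 + x^2 - 2x + 3
f'(x) = 9x^2 + 2x - 2
f''(x) = 18x + 2
f''(3) = 18 * 3 + 2
= 54 + 2
= 56
Since f''(3) > 0, the function is concave up (1)

1


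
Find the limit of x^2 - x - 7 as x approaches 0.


Since polynomials are continuous, we use direct substitution.
lim(x->0) of x^2 - x - 7
= 1 * 0^2 - 1 * 0 - 7
= 0 + 0 - 7
= -7

-7


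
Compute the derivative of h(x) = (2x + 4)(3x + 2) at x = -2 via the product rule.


Let u(x) = 2x + 4 and v(x) = 3x + 2
u'(x) = 2
v'(x) = 3
Product rule: h'(x) = u'(x)*v(x) + u(x)*v'(x)
= 2 * (3x + 2) + (2x + 4) * 3
At x = -2:
u(-2) = 2 * (-2) + 4 = 0
v(-2) = 3 * (-2) + 2 = -4
h'(-2) = 2 * (-4) + 0 * 3
= -8 + 0
= -8

-8


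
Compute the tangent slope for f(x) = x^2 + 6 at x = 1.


The slope of the tangent line equals f'(x) at the point.
f(x) = x^2 + 6
f'(x) = 2x
At x = 1:
f'(1) = 2 * 1 + 0
= 2 + 0
= 2

2


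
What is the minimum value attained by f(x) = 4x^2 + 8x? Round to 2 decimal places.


For a quadratic f(x) = ax^2 + bx + c with a > 0, the minimum is at the vertex.
Vertex x-coordinate: x = -b/(2a)
x = -(8) / (2 * 4)
x = -8/8 = -1
Substitute back to find the minimum value:
f(-1) = 4 * (-1)^2 + 8 * (-1) + 0
= 4 - 8 + 0
= -4 = -4.00

-4.00


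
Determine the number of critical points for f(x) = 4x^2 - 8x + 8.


Find where f'(x) = 0:
f'(x) = 8x - 8
Set f'(x) = 0:
8x - 8 = 0
x = 8 / 8 = 1
This is a linear equation in x, so there is exactly one solution.
Number of critical points: 1

1


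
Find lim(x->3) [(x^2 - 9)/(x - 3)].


Direct substitution gives 0/0, so we factor the numerator.
Factor: (x^2 - 9) = (x - 3)(x + 3)
Cancel the common factor (x - 3):
(x^2 - 9)/(x - 3) = (x + 3)
Now substitute x = 3:
= (3 + 3) = 6

6


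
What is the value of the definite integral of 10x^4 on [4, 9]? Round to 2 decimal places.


Find the antiderivative of 10x^4:
F(x) = 10/5 * x^5
Apply the Fundamental Theorem of Calculus:
F(9) - F(4)
= 10/5 * 9^5 - 10/5 * 4^5
= 10/5 * (59049 - 1024)
= 10/5 * 58025
= 116050 = 116050.00

116050.00


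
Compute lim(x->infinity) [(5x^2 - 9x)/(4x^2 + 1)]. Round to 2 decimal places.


For limits at infinity with equal-degree polynomials,
we compare leading coefficients.
Numerator leading term: 5x^2
Denominator leading term: 4x^2
Divide both by x^2:
lim = (5 - 9/x) / (4 + 1/x^2)
As x -> infinity, the 1/x and 1/x^2 terms vanish:
= 5/4 = 1.25

1.25


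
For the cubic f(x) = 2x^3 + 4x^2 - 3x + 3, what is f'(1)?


Differentiate f(x) = 2x^3 + 4x^2 - 3x + 3 term by term:
f'(x) = 6x^2 + 8x - 3
Substitute x = 1:
f'(1) = 6 * 1^2 + 8 * 1 - 3
= 6 + 8 - 3
= 11

11


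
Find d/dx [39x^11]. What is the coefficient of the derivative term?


We apply the power rule: d/dx [ax^n] = a*n * x^(n-1)
d/dx [39x^11]
= 39 * 11 * x^(11-1)
= 429x^10
The coefficient is 429

429


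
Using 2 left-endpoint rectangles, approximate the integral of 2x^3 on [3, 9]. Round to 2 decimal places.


Left Riemann sum uses left endpoints of each subinterval.
Interval: [3, 9], n = 2
dx = (9 - 3) / 2 = 3
Left endpoints: [3, 6]
f values: [54, 432]
Sum = dx * (sum of f values)
= 3 * 486
= 1458 = 1458.00

1458.00


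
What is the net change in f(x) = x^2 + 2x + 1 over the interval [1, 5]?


Net change = f(b) - f(a)
f(x) = x^2 + 2x + 1
Compute f(5):
f(5) = 1 * 5^2 + 2 * 5 + 1
= 25 + 10 + 1
= 36
Compute f(1):
f(1) = 1 * 1^2 + 2 * 1 + 1
= 1 + 2 + 1
= 4
Net change = 36 - 4 = 32

32


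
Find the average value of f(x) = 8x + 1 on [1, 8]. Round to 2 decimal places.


Average value = 1/(b-a) * integral from a to b of f(x) dx
First compute the integral of 8x + 1:
F(x) = 4x^2 + x
F(8) = 4 * 64 + 1 * 8 = 264
F(1) = 4 * 1 + 1 * 1 = 5
Integral = 264 - 5 = 259
Average = 259 / (8 - 1) = 259 / 7
= 37 = 37.00

37.00


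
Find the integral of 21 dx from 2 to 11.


The integral of a constant k over [a, b] equals k * (b - a).
integral from 2 to 11 of 21 dx
= 21 * (11 - 2)
= 21 * 9
= 189

189


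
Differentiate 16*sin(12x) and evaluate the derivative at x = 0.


Apply the chain rule to differentiate 16*sin(12x):
d/dx [16*sin(12x)]
= 16 * cos(12x) * d/dx(12x)
= 16 * 12 * cos(12x)
= 192 * cos(12x)
Evaluate at x = 0:
= 192 * cos(0)
= 192 * 1
= 192

192


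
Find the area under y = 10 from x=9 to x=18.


The area under a constant function y = 10 is a rectangle.
Width = 18 - 9 = 9
Height = 10
Area = width * height
= 9 * 10
= 90

90


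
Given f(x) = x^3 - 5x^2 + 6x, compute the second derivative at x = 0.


First derivative:
f'(x) = 3x^2 - 10x + 6
Second derivative:
f''(x) = 6x - 10
Substitute x = 0:
f''(0) = 6 * 0 - 10
= 0 - 10
= -10

-10


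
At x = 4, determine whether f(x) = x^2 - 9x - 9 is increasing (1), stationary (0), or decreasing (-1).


Compute f'(x) to determine behavior:
f'(x) = 2x - 9
f'(4) = 2 * 4 - 9
= 8 - 9
= -1
Since f'(4) < 0, the function is decreasing (-1)

-1


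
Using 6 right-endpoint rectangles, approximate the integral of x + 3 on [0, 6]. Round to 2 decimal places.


Right Riemann sum uses right endpoints of each subinterval.
Interval: [0, 6], n = 6
dx = (6 - 0) / 6 = 1
Right endpoints: [1, 2, 3, 4, 5, 6]
f values: [4, 5, 6, 7, 8, 9]
Sum = dx * (sum of f values)
= 1 * 39
= 39 = 39.00

39.00


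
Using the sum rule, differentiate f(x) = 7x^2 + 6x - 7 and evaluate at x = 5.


Differentiate term by term using power and sum rules:
f(x) = 7x^2 + 6x - 7
f'(x) = 14x + 6
Substitute x = 5:
f'(5) = 14 * 5 + 6
= 70 + 6
= 76

76


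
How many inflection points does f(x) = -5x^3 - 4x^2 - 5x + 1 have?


Inflection points occur where f''(x) = 0 and concavity changes.
f(x) = -5x^3 - 4x^2 - 5x + 1
f'(x) = -15x^2 - 8x - 5
f''(x) = -30x - 8
Set f''(x) = 0:
-30x - 8 = 0
x = 8 / (-30) = -4/15
Since f''(x) is linear (degree 1), it changes sign at this point.
Therefore there is exactly 1 inflection point.

1


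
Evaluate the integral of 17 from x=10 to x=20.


The integral of a constant k over [a, b] equals k * (b - a).
integral from 10 to 20 of 17 dx
= 17 * (20 - 10)
= 17 * 10
= 170

170


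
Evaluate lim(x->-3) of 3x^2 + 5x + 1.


Since polynomials are continuous, we use direct substitution.
lim(x->-3) of 3x^2 + 5x + 1
= 3 * (-3)^2 + 5 * (-3) + 1
= 27 - 15 + 1
= 13

13


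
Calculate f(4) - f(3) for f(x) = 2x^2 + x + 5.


Net change = f(b) - f(a)
f(x) = 2x^2 + x + 5
Compute f(4):
f(4) = 2 * 4^2 + 1 * 4 + 5
= 32 + 4 + 5
= 41
Compute f(3):
f(3) = 2 * 3^2 + 1 * 3 + 5
= 18 + 3 + 5
= 26
Net change = 41 - 26 = 15

15


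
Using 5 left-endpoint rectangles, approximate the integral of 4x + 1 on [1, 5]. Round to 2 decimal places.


Left Riemann sum uses left endpoints of each subinterval.
Interval: [1, 5], n = 5
dx = (5 - 1) / 5 = 4/5
Left endpoints: [1, 9/5, 13/5, 17/5, 21/5]
f values: [5, 41/5, 57/5, 73/5, 89/5]
Sum = dx * (sum of f values)
= 4/5 * 57
= 228/5 = 45.60

45.60


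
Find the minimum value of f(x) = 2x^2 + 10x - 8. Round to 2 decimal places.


For a quadratic f(x) = ax^2 + bx + c with a > 0, the minimum is at the vertex.
Vertex x-coordinate: x = -b/(2a)
x = -(10) / (2 * 2)
x = -10/4 = -5/2
Substitute back to find the minimum value:
f(-5/2) = 2 * (-5/2)^2 + 10 * (-5/2) - 8
= 25/2 - 25 - 8
= -41/2 = -20.50

-20.50


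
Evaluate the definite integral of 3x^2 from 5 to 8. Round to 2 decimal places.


Find the antiderivative of 3x^2:
F(x) = 3/3 * x^3
Apply the Fundamental Theorem of Calculus:
F(8) - F(5)
= 3/3 * 8^3 - 3/3 * 5^3
= 3/3 * (512 - 125)
= 3/3 * 387
= 387 = 387.00

387.00


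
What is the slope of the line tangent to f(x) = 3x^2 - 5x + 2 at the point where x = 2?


The slope of the tangent line equals f'(x) at the point.
f(x) = 3x^2 - 5x + 2
f'(x) = 6x - 5
At x = 2:
f'(2) = 6 * 2 - 5
= 12 - 5
= 7

7


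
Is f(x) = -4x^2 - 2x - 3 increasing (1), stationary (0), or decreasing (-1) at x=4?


Compute f'(x) to determine behavior:
f'(x) = -8x - 2
f'(4) = -8 * 4 - 2
= -32 - 2
= -34
Since f'(4) < 0, the function is decreasing (-1)

-1


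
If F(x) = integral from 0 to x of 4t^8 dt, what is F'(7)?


By the Fundamental Theorem of Calculus (Part 1):
If F(x) = integral from 0 to x of f(t) dt, then F'(x) = f(x)
Here f(t) = 4t^8
So F'(x) = 4x^8
Evaluate at x = 7:
F'(7) = 4 * 7^8
= 4 * 5764801
= 23059204

23059204


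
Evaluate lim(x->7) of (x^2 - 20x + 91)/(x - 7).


Direct substitution gives 0/0, so we factor the numerator.
Factor: (x^2 - 20x + 91) = (x - 7)(x - 13)
Cancel the common factor (x - 7):
(x^2 - 20x + 91)/(x - 7) = (x - 13)
Now substitute x = 7:
= (7) - (13) = -6

-6


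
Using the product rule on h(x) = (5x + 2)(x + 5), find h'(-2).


Let u(x) = 5x + 2 and v(x) = x + 5
u'(x) = 5
v'(x) = 1
Product rule: h'(x) = u'(x)*v(x) + u(x)*v'(x)
= 5 * (x + 5) + (5x + 2) * 1
At x = -2:
u(-2) = 5 * (-2) + 2 = -8
v(-2) = 1 * (-2) + 5 = 3
h'(-2) = 5 * 3 + (-8) * 1
= 15 - 8
= 7

7


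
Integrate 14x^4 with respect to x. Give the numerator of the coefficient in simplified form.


Apply the power rule for integration:
integral of ax^n dx = a/(n+1) * x^(n+1) + C
integral of 14x^4 dx
= 14/5 * x^5 + C
The coefficient in lowest terms is 14/5, and its numerator is 14

14


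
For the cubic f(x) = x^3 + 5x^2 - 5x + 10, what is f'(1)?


Differentiate f(x) = x^3 + 5x^2 - 5x + 10 term by term:
f'(x) = 3x^2 + 10x - 5
Substitute x = 1:
f'(1) = 3 * 1^2 + 10 * 1 - 5
= 3 + 10 - 5
= 8

8


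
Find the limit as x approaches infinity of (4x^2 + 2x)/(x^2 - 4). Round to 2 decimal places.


For limits at infinity with equal-degree polynomials,
we compare leading coefficients.
Numerator leading term: 4x^2
Denominator leading term: x^2
Divide both by x^2:
lim = (4 + 2/x) / (1 - 4/x^2)
As x -> infinity, the 1/x and 1/x^2 terms vanish:
= 4/1 = 4 = 4.00

4.00


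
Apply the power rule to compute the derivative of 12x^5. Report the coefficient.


We apply the power rule: d/dx [ax^n] = a*n * x^(n-1)
d/dx [12x^5]
= 12 * 5 * x^(5-1)
= 60x^4
The coefficient is 60

60


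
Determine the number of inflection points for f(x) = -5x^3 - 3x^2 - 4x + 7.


Inflection points occur where f''(x) = 0 and concavity changes.
f(x) = -5x^3 - 3x^2 - 4x + 7
f'(x) = -15x^2 - 6x - 4
f''(x) = -30x - 6
Set f''(x) = 0:
-30x - 6 = 0
x = 6 / (-30) = -1/5
Since f''(x) is linear (degree 1), it changes sign at this point.
Therefore there is exactly 1 inflection point.

1


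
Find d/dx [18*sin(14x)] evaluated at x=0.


Apply the chain rule to differentiate 18*sin(14x):
d/dx [18*sin(14x)]
= 18 * cos(14x) * d/dx(14x)
= 18 * 14 * cos(14x)
= 252 * cos(14x)
Evaluate at x = 0:
= 252 * cos(0)
= 252 * 1
= 252

252


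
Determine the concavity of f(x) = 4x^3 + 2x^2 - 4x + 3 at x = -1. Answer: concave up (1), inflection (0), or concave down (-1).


Concavity is determined by the sign of f''(x).
f(x) = 4x^3 + 2x^2 - 4x + 3
f'(x) = 12x^2 + 4x - 4
f''(x) = 24x + 4
f''(-1) = 24 * (-1) + 4
= -24 + 4
= -20
Since f''(-1) < 0, the function is concave down (-1)

-1


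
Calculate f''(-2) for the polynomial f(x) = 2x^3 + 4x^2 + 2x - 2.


First derivative:
f'(x) = 6x^2 + 8x + 2
Second derivative:
f''(x) = 12x + 8
Substitute x = -2:
f''(-2) = 12 * (-2) + 8
= -24 + 8
= -16

-16


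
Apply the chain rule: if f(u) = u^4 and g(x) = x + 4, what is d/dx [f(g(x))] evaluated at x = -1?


Using the chain rule: (f(g(x)))' = f'(g(x)) * g'(x)
First, find g(-1):
g(-1) = 1 * (-1) + 4 = 3
Next, f'(u) = 4u^3
And g'(x) = 1
So f'(g(-1)) * g'(-1)
= 4 * 3^3 * 1
= 4 * 27 * 1
= 108

108


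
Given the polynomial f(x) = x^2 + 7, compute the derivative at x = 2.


Differentiate term by term using power and sum rules:
f(x) = x^2 + 7
f'(x) = 2x
Substitute x = 2:
f'(2) = 2 * 2 + 0
= 4 + 0
= 4

4


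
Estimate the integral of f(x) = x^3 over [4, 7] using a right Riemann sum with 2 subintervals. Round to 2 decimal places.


Right Riemann sum uses right endpoints of each subinterval.
Interval: [4, 7], n = 2
dx = (7 - 4) / 2 = 3/2
Right endpoints: [11/2, 7]
f values: [1331/8, 343]
Sum = dx * (sum of f values)
= 3/2 * 4075/8
= 12225/16 ≈ 764.06

764.06


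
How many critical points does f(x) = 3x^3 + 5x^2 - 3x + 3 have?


Find where f'(x) = 0:
f(x) = 3x^3 + 5x^2 - 3x + 3
f'(x) = 9x^2 + 10x - 3
This is a quadratic in x. Use the discriminant to count real roots.
Discriminant = (10)^2 - 4 * 9 * (-3)
= 100 - (-108)
= 208
Since discriminant > 0, f'(x) = 0 has 2 real solutions.
Number of critical points: 2

2


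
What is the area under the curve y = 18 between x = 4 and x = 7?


The area under a constant function y = 18 is a rectangle.
Width = 7 - 4 = 3
Height = 18
Area = width * height
= 3 * 18
= 54

54


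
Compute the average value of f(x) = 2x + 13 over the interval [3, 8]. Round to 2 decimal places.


Average value = 1/(b-a) * integral from a to b of f(x) dx
First compute the integral of 2x + 13:
F(x) = x^2 + 13x
F(8) = 1 * 64 + 13 * 8 = 168
F(3) = 1 * 9 + 13 * 3 = 48
Integral = 168 - 48 = 120
Average = 120 / (8 - 3) = 120 / 5
= 24 = 24.00

24.00


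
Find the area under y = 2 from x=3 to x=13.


The area under a constant function y = 2 is a rectangle.
Width = 13 - 3 = 10
Height = 2
Area = width * height
= 10 * 2
= 20

20


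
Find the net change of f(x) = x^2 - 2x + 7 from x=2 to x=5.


Net change = f(b) - f(a)
f(x) = x^2 - 2x + 7
Compute f(5):
f(5) = 1 * 5^2 - 2 * 5 + 7
= 25 - 10 + 7
= 22
Compute f(2):
f(2) = 1 * 2^2 - 2 * 2 + 7
= 4 - 4 + 7
= 7
Net change = 22 - 7 = 15

15


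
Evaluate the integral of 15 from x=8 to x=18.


The integral of a constant k over [a, b] equals k * (b - a).
integral from 8 to 18 of 15 dx
= 15 * (18 - 8)
= 15 * 10
= 150

150


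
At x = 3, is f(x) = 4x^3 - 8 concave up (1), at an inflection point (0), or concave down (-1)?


Concavity is determined by the sign of f''(x).
f(x) = 4x^3 - 8
f'(x) = 12x^2
f''(x) = 24x
f''(3) = 24 * 3 + 0
= 72 + 0
= 72
Since f''(3) > 0, the function is concave up (1)

1


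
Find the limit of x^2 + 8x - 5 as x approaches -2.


Since polynomials are continuous, we use direct substitution.
lim(x->-2) of x^2 + 8x - 5
= 1 * (-2)^2 + 8 * (-2) - 5
= 4 - 16 - 5
= -17

-17


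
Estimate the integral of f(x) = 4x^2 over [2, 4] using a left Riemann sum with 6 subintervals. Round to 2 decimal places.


Left Riemann sum uses left endpoints of each subinterval.
Interval: [2, 4], n = 6
dx = (4 - 2) / 6 = 1/3
Left endpoints: [2, 7/3, 8/3, 3, 10/3, 11/3]
f values: [16, 196/9, 256/9, 36, 400/9, 484/9]
Sum = dx * (sum of f values)
= 1/3 * 1804/9
= 1804/27 ≈ 66.81

66.81


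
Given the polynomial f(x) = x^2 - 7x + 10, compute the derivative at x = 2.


Differentiate term by term using power and sum rules:
f(x) = x^2 - 7x + 10
f'(x) = 2x - 7
Substitute x = 2:
f'(2) = 2 * 2 - 7
= 4 - 7
= -3

-3


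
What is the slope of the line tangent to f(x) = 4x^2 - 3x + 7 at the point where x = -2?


The slope of the tangent line equals f'(x) at the point.
f(x) = 4x^2 - 3x + 7
f'(x) = 8x - 3
At x = -2:
f'(-2) = 8 * (-2) - 3
= -16 - 3
= -19

-19


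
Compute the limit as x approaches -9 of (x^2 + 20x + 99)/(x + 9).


Direct substitution gives 0/0, so we factor the numerator.
Factor: (x^2 + 20x + 99) = (x + 9)(x + 11)
Cancel the common factor (x + 9):
(x^2 + 20x + 99)/(x + 9) = (x + 11)
Now substitute x = -9:
= (-9) - (-11) = 2

2


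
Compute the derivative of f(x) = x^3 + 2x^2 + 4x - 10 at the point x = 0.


Differentiate f(x) = x^3 + 2x^2 + 4x - 10 term by term:
f'(x) = 3x^2 + 4x + 4
Substitute x = 0:
f'(0) = 3 * 0^2 + 4 * 0 + 4
= 0 + 0 + 4
= 4

4


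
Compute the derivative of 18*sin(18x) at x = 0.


Apply the chain rule to differentiate 18*sin(18x):
d/dx [18*sin(18x)]
= 18 * cos(18x) * d/dx(18x)
= 18 * 18 * cos(18x)
= 324 * cos(18x)
Evaluate at x = 0:
= 324 * cos(0)
= 324 * 1
= 324

324


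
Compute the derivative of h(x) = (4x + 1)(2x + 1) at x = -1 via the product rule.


Let u(x) = 4x + 1 and v(x) = 2x + 1
u'(x) = 4
v'(x) = 2
Product rule: h'(x) = u'(x)*v(x) + u(x)*v'(x)
= 4 * (2x + 1) + (4x + 1) * 2
At x = -1:
u(-1) = 4 * (-1) + 1 = -3
v(-1) = 2 * (-1) + 1 = -1
h'(-1) = 4 * (-1) + (-3) * 2
= -4 - 6
= -10

-10


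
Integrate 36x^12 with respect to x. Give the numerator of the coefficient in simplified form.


Apply the power rule for integration:
integral of ax^n dx = a/(n+1) * x^(n+1) + C
integral of 36x^12 dx
= 36/13 * x^13 + C
The coefficient in lowest terms is 36/13, and its numerator is 36

36


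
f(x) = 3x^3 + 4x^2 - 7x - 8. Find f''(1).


First derivative:
f'(x) = 9x^2 + 8x - 7
Second derivative:
f''(x) = 18x + 8
Substitute x = 1:
f''(1) = 18 * 1 + 8
= 18 + 8
= 26

26


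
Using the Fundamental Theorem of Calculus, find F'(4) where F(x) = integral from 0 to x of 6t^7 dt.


By the Fundamental Theorem of Calculus (Part 1):
If F(x) = integral from 0 to x of f(t) dt, then F'(x) = f(x)
Here f(t) = 6t^7
So F'(x) = 6x^7
Evaluate at x = 4:
F'(4) = 6 * 4^7
= 6 * 16384
= 98304

98304


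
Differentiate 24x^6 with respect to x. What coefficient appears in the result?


We apply the power rule: d/dx [ax^n] = a*n * x^(n-1)
d/dx [24x^6]
= 24 * 6 * x^(6-1)
= 144x^5
The coefficient is 144

144


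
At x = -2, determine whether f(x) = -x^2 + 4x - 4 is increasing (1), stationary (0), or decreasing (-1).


Compute f'(x) to determine behavior:
f'(x) = -2x + 4
f'(-2) = -2 * (-2) + 4
= 4 + 4
= 8
Since f'(-2) > 0, the function is increasing (1)

1


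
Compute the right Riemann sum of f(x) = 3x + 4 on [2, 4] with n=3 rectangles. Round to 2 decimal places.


Right Riemann sum uses right endpoints of each subinterval.
Interval: [2, 4], n = 3
dx = (4 - 2) / 3 = 2/3
Right endpoints: [8/3, 10/3, 4]
f values: [12, 14, 16]
Sum = dx * (sum of f values)
= 2/3 * 42
= 28 = 28.00

28.00


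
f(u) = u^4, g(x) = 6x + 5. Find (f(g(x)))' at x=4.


Using the chain rule: (f(g(x)))' = f'(g(x)) * g'(x)
First, find g(4):
g(4) = 6 * 4 + 5 = 29
Next, f'(u) = 4u^3
And g'(x) = 6
So f'(g(4)) * g'(4)
= 4 * 29^3 * 6
= 4 * 24389 * 6
= 585336

585336


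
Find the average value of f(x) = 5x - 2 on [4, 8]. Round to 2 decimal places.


Average value = 1/(b-a) * integral from a to b of f(x) dx
First compute the integral of 5x - 2:
F(x) = (5/2)x^2 - 2x
F(8) = 5/2 * 64 - 2 * 8 = 144
F(4) = 5/2 * 16 - 2 * 4 = 32
Integral = 144 - 32 = 112
Average = 112 / (8 - 4) = 112 / 4
= 28 = 28.00

28.00


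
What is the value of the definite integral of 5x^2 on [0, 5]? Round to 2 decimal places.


Find the antiderivative of 5x^2:
F(x) = 5/3 * x^3
Apply the Fundamental Theorem of Calculus:
F(5) - F(0)
= 5/3 * 5^3 - 5/3 * 0^3
= 5/3 * (125 - 0)
= 5/3 * 125
= 625/3 ≈ 208.33

208.33


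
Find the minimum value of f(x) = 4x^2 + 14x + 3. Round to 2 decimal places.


For a quadratic f(x) = ax^2 + bx + c with a > 0, the minimum is at the vertex.
Vertex x-coordinate: x = -b/(2a)
x = -(14) / (2 * 4)
x = -14/8 = -7/4
Substitute back to find the minimum value:
f(-7/4) = 4 * (-7/4)^2 + 14 * (-7/4) + 3
= 49/4 - 49/2 + 3
= -37/4 = -9.25

-9.25


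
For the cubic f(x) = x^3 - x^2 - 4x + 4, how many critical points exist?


Find where f'(x) = 0:
f(x) = x^3 - x^2 - 4x + 4
f'(x) = 3x^2 - 2x - 4
This is a quadratic in x. Use the discriminant to count real roots.
Discriminant = (-2)^2 - 4 * 3 * (-4)
= 4 - (-48)
= 52
Since discriminant > 0, f'(x) = 0 has 2 real solutions.
Number of critical points: 2

2


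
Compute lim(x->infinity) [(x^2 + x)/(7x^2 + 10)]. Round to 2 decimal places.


For limits at infinity with equal-degree polynomials,
we compare leading coefficients.
Numerator leading term: x^2
Denominator leading term: 7x^2
Divide both by x^2:
lim = (1 + 1/x) / (7 + 10/x^2)
As x -> infinity, the 1/x and 1/x^2 terms vanish:
= 1/7 ≈ 0.14

0.14


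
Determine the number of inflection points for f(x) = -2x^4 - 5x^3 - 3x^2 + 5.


Inflection points occur where f''(x) = 0 and concavity changes.
f(x) = -2x^4 - 5x^3 - 3x^2 + 5
f'(x) = -8x^3 - 15x^2 - 6x
f''(x) = -24x^2 - 30x - 6
This is a quadratic in x. Use the discriminant to count real roots.
Discriminant = (-30)^2 - 4 * (-24) * (-6)
= 900 - 576
= 324
Since discriminant > 0, f''(x) = 0 has 2 distinct real solutions.
A quadratic with two distinct real roots changes sign at each root, so concavity changes at both.
Number of inflection points: 2

2


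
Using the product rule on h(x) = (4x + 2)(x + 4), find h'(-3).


Let u(x) = 4x + 2 and v(x) = x + 4
u'(x) = 4
v'(x) = 1
Product rule: h'(x) = u'(x)*v(x) + u(x)*v'(x)
= 4 * (x + 4) + (4x + 2) * 1
At x = -3:
u(-3) = 4 * (-3) + 2 = -10
v(-3) = 1 * (-3) + 4 = 1
h'(-3) = 4 * 1 + (-10) * 1
= 4 - 10
= -6

-6


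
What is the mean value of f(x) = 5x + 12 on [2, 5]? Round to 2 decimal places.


Average value = 1/(b-a) * integral from a to b of f(x) dx
First compute the integral of 5x + 12:
F(x) = (5/2)x^2 + 12x
F(5) = 5/2 * 25 + 12 * 5 = 245/2
F(2) = 5/2 * 4 + 12 * 2 = 34
Integral = 245/2 - 34 = 177/2
Average = (177/2) / (5 - 2) = (177/2) / 3
= 59/2 = 29.50

29.50


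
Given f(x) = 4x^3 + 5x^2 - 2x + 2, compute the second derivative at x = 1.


First derivative:
f'(x) = 12x^2 + 10x - 2
Second derivative:
f''(x) = 24x + 10
Substitute x = 1:
f''(1) = 24 * 1 + 10
= 24 + 10
= 34

34


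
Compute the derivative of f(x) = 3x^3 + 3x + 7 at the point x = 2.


Differentiate f(x) = 3x^3 + 3x + 7 term by term:
f'(x) = 9x^2 + 3
Substitute x = 2:
f'(2) = 9 * 2^2 + 0 * 2 + 3
= 36 + 0 + 3
= 39

39


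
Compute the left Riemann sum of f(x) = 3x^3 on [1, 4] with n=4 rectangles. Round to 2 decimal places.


Left Riemann sum uses left endpoints of each subinterval.
Interval: [1, 4], n = 4
dx = (4 - 1) / 4 = 3/4
Left endpoints: [1, 7/4, 5/2, 13/4]
f values: [3, 1029/64, 375/8, 6591/64]
Sum = dx * (sum of f values)
= 3/4 * 2703/16
= 8109/64 ≈ 126.70

126.70


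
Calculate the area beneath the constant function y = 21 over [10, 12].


The area under a constant function y = 21 is a rectangle.
Width = 12 - 10 = 2
Height = 21
Area = width * height
= 2 * 21
= 42

42


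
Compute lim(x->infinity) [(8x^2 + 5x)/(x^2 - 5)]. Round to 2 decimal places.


For limits at infinity with equal-degree polynomials,
we compare leading coefficients.
Numerator leading term: 8x^2
Denominator leading term: x^2
Divide both by x^2:
lim = (8 + 5/x) / (1 - 5/x^2)
As x -> infinity, the 1/x and 1/x^2 terms vanish:
= 8/1 = 8 = 8.00

8.00


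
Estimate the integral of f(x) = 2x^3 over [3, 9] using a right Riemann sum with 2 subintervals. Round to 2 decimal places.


Right Riemann sum uses right endpoints of each subinterval.
Interval: [3, 9], n = 2
dx = (9 - 3) / 2 = 3
Right endpoints: [6, 9]
f values: [432, 1458]
Sum = dx * (sum of f values)
= 3 * 1890
= 5670 = 5670.00

5670.00


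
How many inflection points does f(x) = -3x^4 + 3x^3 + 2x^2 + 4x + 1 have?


Inflection points occur where f''(x) = 0 and concavity changes.
f(x) = -3x^4 + 3x^3 + 2x^2 + 4x + 1
f'(x) = -12x^3 + 9x^2 + 4x + 4
f''(x) = -36x^2 + 18x + 4
This is a quadratic in x. Use the discriminant to count real roots.
Discriminant = (18)^2 - 4 * (-36) * 4
= 324 - (-576)
= 900
Since discriminant > 0, f''(x) = 0 has 2 distinct real solutions.
A quadratic with two distinct real roots changes sign at each root, so concavity changes at both.
Number of inflection points: 2

2


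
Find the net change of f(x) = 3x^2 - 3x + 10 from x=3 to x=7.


Net change = f(b) - f(a)
f(x) = 3x^2 - 3x + 10
Compute f(7):
f(7) = 3 * 7^2 - 3 * 7 + 10
= 147 - 21 + 10
= 136
Compute f(3):
f(3) = 3 * 3^2 - 3 * 3 + 10
= 27 - 9 + 10
= 28
Net change = 136 - 28 = 108

108


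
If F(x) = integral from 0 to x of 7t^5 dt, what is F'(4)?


By the Fundamental Theorem of Calculus (Part 1):
If F(x) = integral from 0 to x of f(t) dt, then F'(x) = f(x)
Here f(t) = 7t^5
So F'(x) = 7x^5
Evaluate at x = 4:
F'(4) = 7 * 4^5
= 7 * 1024
= 7168

7168


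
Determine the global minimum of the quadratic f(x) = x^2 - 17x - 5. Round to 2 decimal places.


For a quadratic f(x) = ax^2 + bx + c with a > 0, the minimum is at the vertex.
Vertex x-coordinate: x = -b/(2a)
x = -(-17) / (2 * 1)
x = 17/2
Substitute back to find the minimum value:
f(17/2) = 1 * (17/2)^2 - 17 * (17/2) - 5
= 289/4 - 289/2 - 5
= -309/4 = -77.25

-77.25


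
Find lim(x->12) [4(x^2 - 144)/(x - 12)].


Direct substitution gives 0/0, so we factor the numerator.
Factor: 4(x^2 - 144) = 4 * (x - 12)(x + 12)
Cancel the common factor (x - 12):
4(x^2 - 144)/(x - 12) = 4 * (x + 12)
Now substitute x = 12:
= 4 * (12 + 12) = 96

96


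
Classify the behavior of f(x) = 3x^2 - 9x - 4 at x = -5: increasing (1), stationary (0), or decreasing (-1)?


Compute f'(x) to determine behavior:
f'(x) = 6x - 9
f'(-5) = 6 * (-5) - 9
= -30 - 9
= -39
Since f'(-5) < 0, the function is decreasing (-1)

-1


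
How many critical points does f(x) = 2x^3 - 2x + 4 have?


Find where f'(x) = 0:
f(x) = 2x^3 - 2x + 4
f'(x) = 6x^2 - 2
This is a quadratic in x. Use the discriminant to count real roots.
Discriminant = (0)^2 - 4 * 6 * (-2)
= 0 - (-48)
= 48
Since discriminant > 0, f'(x) = 0 has 2 real solutions.
Number of critical points: 2

2


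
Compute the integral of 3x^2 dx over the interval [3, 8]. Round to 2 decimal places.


Find the antiderivative of 3x^2:
F(x) = 3/3 * x^3
Apply the Fundamental Theorem of Calculus:
F(8) - F(3)
= 3/3 * 8^3 - 3/3 * 3^3
= 3/3 * (512 - 27)
= 3/3 * 485
= 485 = 485.00

485.00


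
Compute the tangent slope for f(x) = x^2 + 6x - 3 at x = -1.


The slope of the tangent line equals f'(x) at the point.
f(x) = x^2 + 6x - 3
f'(x) = 2x + 6
At x = -1:
f'(-1) = 2 * (-1) + 6
= -2 + 6
= 4

4


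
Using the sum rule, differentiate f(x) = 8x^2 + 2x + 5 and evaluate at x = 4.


Differentiate term by term using power and sum rules:
f(x) = 8x^2 + 2x + 5
f'(x) = 16x + 2
Substitute x = 4:
f'(4) = 16 * 4 + 2
= 64 + 2
= 66

66


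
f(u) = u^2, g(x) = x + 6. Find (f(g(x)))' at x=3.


Using the chain rule: (f(g(x)))' = f'(g(x)) * g'(x)
First, find g(3):
g(3) = 1 * 3 + 6 = 9
Next, f'(u) = 2u
And g'(x) = 1
So f'(g(3)) * g'(3)
= 2 * 9 * 1
= 18

18


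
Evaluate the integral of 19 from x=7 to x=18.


The integral of a constant k over [a, b] equals k * (b - a).
integral from 7 to 18 of 19 dx
= 19 * (18 - 7)
= 19 * 11
= 209

209


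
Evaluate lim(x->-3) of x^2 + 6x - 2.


Since polynomials are continuous, we use direct substitution.
lim(x->-3) of x^2 + 6x - 2
= 1 * (-3)^2 + 6 * (-3) - 2
= 9 - 18 - 2
= -11

-11


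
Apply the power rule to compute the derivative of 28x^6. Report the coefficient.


We apply the power rule: d/dx [ax^n] = a*n * x^(n-1)
d/dx [28x^6]
= 28 * 6 * x^(6-1)
= 168x^5
The coefficient is 168

168


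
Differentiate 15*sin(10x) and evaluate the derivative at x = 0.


Apply the chain rule to differentiate 15*sin(10x):
d/dx [15*sin(10x)]
= 15 * cos(10x) * d/dx(10x)
= 15 * 10 * cos(10x)
= 150 * cos(10x)
Evaluate at x = 0:
= 150 * cos(0)
= 150 * 1
= 150

150


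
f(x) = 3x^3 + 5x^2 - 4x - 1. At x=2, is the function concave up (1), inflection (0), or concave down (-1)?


Concavity is determined by the sign of f''(x).
f(x) = 3x^3 + 5x^2 - 4x - 1
f'(x) = 9x^2 + 10x - 4
f''(x) = 18x + 10
f''(2) = 18 * 2 + 10
= 36 + 10
= 46
Since f''(2) > 0, the function is concave up (1)

1


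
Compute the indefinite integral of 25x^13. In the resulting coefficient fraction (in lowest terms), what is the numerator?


Apply the power rule for integration:
integral of ax^n dx = a/(n+1) * x^(n+1) + C
integral of 25x^13 dx
= 25/14 * x^14 + C
The coefficient in lowest terms is 25/14, and its numerator is 25

25


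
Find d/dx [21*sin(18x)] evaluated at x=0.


Apply the chain rule to differentiate 21*sin(18x):
d/dx [21*sin(18x)]
= 21 * cos(18x) * d/dx(18x)
= 21 * 18 * cos(18x)
= 378 * cos(18x)
Evaluate at x = 0:
= 378 * cos(0)
= 378 * 1
= 378

378


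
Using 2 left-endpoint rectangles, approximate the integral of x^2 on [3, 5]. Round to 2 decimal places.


Left Riemann sum uses left endpoints of each subinterval.
Interval: [3, 5], n = 2
dx = (5 - 3) / 2 = 1
Left endpoints: [3, 4]
f values: [9, 16]
Sum = dx * (sum of f values)
= 1 * 25
= 25 = 25.00

25.00


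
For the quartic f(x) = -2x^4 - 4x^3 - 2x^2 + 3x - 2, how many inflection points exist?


Inflection points occur where f''(x) = 0 and concavity changes.
f(x) = -2x^4 - 4x^3 - 2x^2 + 3x - 2
f'(x) = -8x^3 - 12x^2 - 4x + 3
f''(x) = -24x^2 - 24x - 4
This is a quadratic in x. Use the discriminant to count real roots.
Discriminant = (-24)^2 - 4 * (-24) * (-4)
= 576 - 384
= 192
Since discriminant > 0, f''(x) = 0 has 2 distinct real solutions.
A quadratic with two distinct real roots changes sign at each root, so concavity changes at both.
Number of inflection points: 2

2


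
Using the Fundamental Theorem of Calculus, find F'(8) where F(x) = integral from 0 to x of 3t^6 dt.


By the Fundamental Theorem of Calculus (Part 1):
If F(x) = integral from 0 to x of f(t) dt, then F'(x) = f(x)
Here f(t) = 3t^6
So F'(x) = 3x^6
Evaluate at x = 8:
F'(8) = 3 * 8^6
= 3 * 262144
= 786432

786432


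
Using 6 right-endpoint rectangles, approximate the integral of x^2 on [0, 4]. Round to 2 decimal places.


Right Riemann sum uses right endpoints of each subinterval.
Interval: [0, 4], n = 6
dx = (4 - 0) / 6 = 2/3
Right endpoints: [2/3, 4/3, 2, 8/3, 10/3, 4]
f values: [4/9, 16/9, 4, 64/9, 100/9, 16]
Sum = dx * (sum of f values)
= 2/3 * 364/9
= 728/27 ≈ 26.96

26.96


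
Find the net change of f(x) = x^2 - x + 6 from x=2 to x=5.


Net change = f(b) - f(a)
f(x) = x^2 - x + 6
Compute f(5):
f(5) = 1 * 5^2 - 1 * 5 + 6
= 25 - 5 + 6
= 26
Compute f(2):
f(2) = 1 * 2^2 - 1 * 2 + 6
= 4 - 2 + 6
= 8
Net change = 26 - 8 = 18

18


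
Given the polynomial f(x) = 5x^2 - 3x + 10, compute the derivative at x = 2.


Differentiate term by term using power and sum rules:
f(x) = 5x^2 - 3x + 10
f'(x) = 10x - 3
Substitute x = 2:
f'(2) = 10 * 2 - 3
= 20 - 3
= 17

17


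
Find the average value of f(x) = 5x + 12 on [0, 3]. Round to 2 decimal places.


Average value = 1/(b-a) * integral from a to b of f(x) dx
First compute the integral of 5x + 12:
F(x) = (5/2)x^2 + 12x
F(3) = 5/2 * 9 + 12 * 3 = 117/2
F(0) = 5/2 * 0 + 12 * 0 = 0
Integral = 117/2 - 0 = 117/2
Average = (117/2) / (3 - 0) = (117/2) / 3
= 39/2 = 19.50

19.50


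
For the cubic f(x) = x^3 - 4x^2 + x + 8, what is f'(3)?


Differentiate f(x) = x^3 - 4x^2 + x + 8 term by term:
f'(x) = 3x^2 - 8x + 1
Substitute x = 3:
f'(3) = 3 * 3^2 - 8 * 3 + 1
= 27 - 24 + 1
= 4

4


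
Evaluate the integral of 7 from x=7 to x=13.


The integral of a constant k over [a, b] equals k * (b - a).
integral from 7 to 13 of 7 dx
= 7 * (13 - 7)
= 7 * 6
= 42

42


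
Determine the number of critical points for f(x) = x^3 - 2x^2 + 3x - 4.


Find where f'(x) = 0:
f(x) = x^3 - 2x^2 + 3x - 4
f'(x) = 3x^2 - 4x + 3
This is a quadratic in x. Use the discriminant to count real roots.
Discriminant = (-4)^2 - 4 * 3 * 3
= 16 - 36
= -20
Since discriminant < 0, f'(x) = 0 has no real solutions.
Number of critical points: 0

0


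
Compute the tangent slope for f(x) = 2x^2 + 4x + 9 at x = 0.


The slope of the tangent line equals f'(x) at the point.
f(x) = 2x^2 + 4x + 9
f'(x) = 4x + 4
At x = 0:
f'(0) = 4 * 0 + 4
= 0 + 4
= 4

4


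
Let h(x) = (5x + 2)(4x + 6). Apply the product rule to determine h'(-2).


Let u(x) = 5x + 2 and v(x) = 4x + 6
u'(x) = 5
v'(x) = 4
Product rule: h'(x) = u'(x)*v(x) + u(x)*v'(x)
= 5 * (4x + 6) + (5x + 2) * 4
At x = -2:
u(-2) = 5 * (-2) + 2 = -8
v(-2) = 4 * (-2) + 6 = -2
h'(-2) = 5 * (-2) + (-8) * 4
= -10 - 32
= -42

-42


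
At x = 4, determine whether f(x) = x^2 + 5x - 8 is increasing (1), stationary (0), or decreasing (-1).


Compute f'(x) to determine behavior:
f'(x) = 2x + 5
f'(4) = 2 * 4 + 5
= 8 + 5
= 13
Since f'(4) > 0, the function is increasing (1)

1


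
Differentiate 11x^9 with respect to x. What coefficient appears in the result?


We apply the power rule: d/dx [ax^n] = a*n * x^(n-1)
d/dx [11x^9]
= 11 * 9 * x^(9-1)
= 99x^8
The coefficient is 99

99


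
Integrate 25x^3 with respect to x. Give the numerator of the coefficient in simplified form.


Apply the power rule for integration:
integral of ax^n dx = a/(n+1) * x^(n+1) + C
integral of 25x^3 dx
= 25/4 * x^4 + C
The coefficient in lowest terms is 25/4, and its numerator is 25

25


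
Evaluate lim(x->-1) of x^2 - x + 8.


Since polynomials are continuous, we use direct substitution.
lim(x->-1) of x^2 - x + 8
= 1 * (-1)^2 - 1 * (-1) + 8
= 1 + 1 + 8
= 10

10


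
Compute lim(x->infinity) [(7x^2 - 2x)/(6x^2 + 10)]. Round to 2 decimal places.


For limits at infinity with equal-degree polynomials,
we compare leading coefficients.
Numerator leading term: 7x^2
Denominator leading term: 6x^2
Divide both by x^2:
lim = (7 - 2/x) / (6 + 10/x^2)
As x -> infinity, the 1/x and 1/x^2 terms vanish:
= 7/6 ≈ 1.17

1.17


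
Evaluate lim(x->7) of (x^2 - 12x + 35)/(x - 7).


Direct substitution gives 0/0, so we factor the numerator.
Factor: (x^2 - 12x + 35) = (x - 7)(x - 5)
Cancel the common factor (x - 7):
(x^2 - 12x + 35)/(x - 7) = (x - 5)
Now substitute x = 7:
= (7) - (5) = 2

2


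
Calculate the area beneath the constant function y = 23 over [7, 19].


The area under a constant function y = 23 is a rectangle.
Width = 19 - 7 = 12
Height = 23
Area = width * height
= 12 * 23
= 276

276


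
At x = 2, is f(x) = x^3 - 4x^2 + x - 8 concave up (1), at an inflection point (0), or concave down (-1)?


Concavity is determined by the sign of f''(x).
f(x) = x^3 - 4x^2 + x - 8
f'(x) = 3x^2 - 8x + 1
f''(x) = 6x - 8
f''(2) = 6 * 2 - 8
= 12 - 8
= 4
Since f''(2) > 0, the function is concave up (1)

1


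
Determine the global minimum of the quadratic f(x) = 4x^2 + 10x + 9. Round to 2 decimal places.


For a quadratic f(x) = ax^2 + bx + c with a > 0, the minimum is at the vertex.
Vertex x-coordinate: x = -b/(2a)
x = -(10) / (2 * 4)
x = -10/8 = -5/4
Substitute back to find the minimum value:
f(-5/4) = 4 * (-5/4)^2 + 10 * (-5/4) + 9
= 25/4 - 25/2 + 9
= 11/4 = 2.75

2.75


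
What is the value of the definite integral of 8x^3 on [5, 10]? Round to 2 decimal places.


Find the antiderivative of 8x^3:
F(x) = 8/4 * x^4
Apply the Fundamental Theorem of Calculus:
F(10) - F(5)
= 8/4 * 10^4 - 8/4 * 5^4
= 8/4 * (10000 - 625)
= 8/4 * 9375
= 18750 = 18750.00

18750.00


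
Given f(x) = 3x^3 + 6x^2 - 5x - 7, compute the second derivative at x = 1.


First derivative:
f'(x) = 9x^2 + 12x - 5
Second derivative:
f''(x) = 18x + 12
Substitute x = 1:
f''(1) = 18 * 1 + 12
= 18 + 12
= 30

30


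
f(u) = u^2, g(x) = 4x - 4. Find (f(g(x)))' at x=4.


Using the chain rule: (f(g(x)))' = f'(g(x)) * g'(x)
First, find g(4):
g(4) = 4 * 4 - 4 = 12
Next, f'(u) = 2u
And g'(x) = 4
So f'(g(4)) * g'(4)
= 2 * 12 * 4
= 96

96


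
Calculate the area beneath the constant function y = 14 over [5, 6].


The area under a constant function y = 14 is a rectangle.
Width = 6 - 5 = 1
Height = 14
Area = width * height
= 1 * 14
= 14

14


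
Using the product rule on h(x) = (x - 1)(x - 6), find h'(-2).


Let u(x) = x - 1 and v(x) = x - 6
u'(x) = 1
v'(x) = 1
Product rule: h'(x) = u'(x)*v(x) + u(x)*v'(x)
= 1 * (x - 6) + (x - 1) * 1
At x = -2:
u(-2) = 1 * (-2) - 1 = -3
v(-2) = 1 * (-2) - 6 = -8
h'(-2) = 1 * (-8) + (-3) * 1
= -8 - 3
= -11

-11


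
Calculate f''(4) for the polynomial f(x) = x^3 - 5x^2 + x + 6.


First derivative:
f'(x) = 3x^2 - 10x + 1
Second derivative:
f''(x) = 6x - 10
Substitute x = 4:
f''(4) = 6 * 4 - 10
= 24 - 10
= 14

14
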